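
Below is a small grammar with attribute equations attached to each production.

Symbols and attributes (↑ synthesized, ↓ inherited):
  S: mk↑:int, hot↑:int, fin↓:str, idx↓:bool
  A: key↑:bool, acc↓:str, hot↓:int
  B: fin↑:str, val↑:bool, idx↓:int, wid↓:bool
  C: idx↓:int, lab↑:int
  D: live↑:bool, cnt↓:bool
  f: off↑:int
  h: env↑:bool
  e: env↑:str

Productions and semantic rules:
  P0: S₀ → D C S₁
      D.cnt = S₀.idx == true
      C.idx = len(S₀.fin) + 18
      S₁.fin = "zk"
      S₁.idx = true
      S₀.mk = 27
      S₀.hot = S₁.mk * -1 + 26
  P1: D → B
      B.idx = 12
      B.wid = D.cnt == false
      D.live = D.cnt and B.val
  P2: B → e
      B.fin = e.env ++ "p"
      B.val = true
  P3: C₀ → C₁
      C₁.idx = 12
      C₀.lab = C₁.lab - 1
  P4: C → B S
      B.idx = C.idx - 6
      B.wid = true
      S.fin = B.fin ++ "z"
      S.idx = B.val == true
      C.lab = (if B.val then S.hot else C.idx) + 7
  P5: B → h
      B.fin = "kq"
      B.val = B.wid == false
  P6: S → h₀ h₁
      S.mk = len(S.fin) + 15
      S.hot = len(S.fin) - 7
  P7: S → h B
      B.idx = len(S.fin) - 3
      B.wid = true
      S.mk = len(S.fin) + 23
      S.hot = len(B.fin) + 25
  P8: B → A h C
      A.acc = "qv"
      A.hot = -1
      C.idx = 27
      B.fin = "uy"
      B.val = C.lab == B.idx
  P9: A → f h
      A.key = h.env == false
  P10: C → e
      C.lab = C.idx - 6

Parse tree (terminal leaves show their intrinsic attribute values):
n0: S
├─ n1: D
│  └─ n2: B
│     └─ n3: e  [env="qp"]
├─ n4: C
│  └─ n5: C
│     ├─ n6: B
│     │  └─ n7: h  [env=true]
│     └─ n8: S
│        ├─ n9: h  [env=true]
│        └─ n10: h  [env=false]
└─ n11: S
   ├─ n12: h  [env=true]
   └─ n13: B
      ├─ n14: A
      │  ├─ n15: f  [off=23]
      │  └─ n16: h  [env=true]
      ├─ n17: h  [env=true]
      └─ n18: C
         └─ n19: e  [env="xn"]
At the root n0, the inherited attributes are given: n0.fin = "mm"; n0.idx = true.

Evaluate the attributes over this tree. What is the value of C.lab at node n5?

1. n0.fin = "mm"  [given at root]
2. n0.idx = true  [given at root]
3. n1.cnt = true  [S₀.idx == true]
4. n2.idx = 12  [12]
5. n2.wid = false  [D.cnt == false]
6. n3.env = "qp"  [terminal]
7. n2.fin = "qpp"  [e.env ++ "p"]
8. n2.val = true  [true]
9. n1.live = true  [D.cnt and B.val]
10. n4.idx = 20  [len(S₀.fin) + 18]
11. n5.idx = 12  [12]
12. n6.idx = 6  [C.idx - 6]
13. n6.wid = true  [true]
14. n7.env = true  [terminal]
15. n6.fin = "kq"  ["kq"]
16. n6.val = false  [B.wid == false]
17. n8.fin = "kqz"  [B.fin ++ "z"]
18. n8.idx = false  [B.val == true]
19. n9.env = true  [terminal]
20. n10.env = false  [terminal]
21. n8.mk = 18  [len(S.fin) + 15]
22. n8.hot = -4  [len(S.fin) - 7]
23. n5.lab = 19  [(if B.val then S.hot else C.idx) + 7]
24. n4.lab = 18  [C₁.lab - 1]
25. n11.fin = "zk"  ["zk"]
26. n11.idx = true  [true]
27. n12.env = true  [terminal]
28. n13.idx = -1  [len(S.fin) - 3]
29. n13.wid = true  [true]
30. n14.acc = "qv"  ["qv"]
31. n14.hot = -1  [-1]
32. n15.off = 23  [terminal]
33. n16.env = true  [terminal]
34. n14.key = false  [h.env == false]
35. n17.env = true  [terminal]
36. n18.idx = 27  [27]
37. n19.env = "xn"  [terminal]
38. n18.lab = 21  [C.idx - 6]
39. n13.fin = "uy"  ["uy"]
40. n13.val = false  [C.lab == B.idx]
41. n11.mk = 25  [len(S.fin) + 23]
42. n11.hot = 27  [len(B.fin) + 25]
43. n0.mk = 27  [27]
44. n0.hot = 1  [S₁.mk * -1 + 26]

19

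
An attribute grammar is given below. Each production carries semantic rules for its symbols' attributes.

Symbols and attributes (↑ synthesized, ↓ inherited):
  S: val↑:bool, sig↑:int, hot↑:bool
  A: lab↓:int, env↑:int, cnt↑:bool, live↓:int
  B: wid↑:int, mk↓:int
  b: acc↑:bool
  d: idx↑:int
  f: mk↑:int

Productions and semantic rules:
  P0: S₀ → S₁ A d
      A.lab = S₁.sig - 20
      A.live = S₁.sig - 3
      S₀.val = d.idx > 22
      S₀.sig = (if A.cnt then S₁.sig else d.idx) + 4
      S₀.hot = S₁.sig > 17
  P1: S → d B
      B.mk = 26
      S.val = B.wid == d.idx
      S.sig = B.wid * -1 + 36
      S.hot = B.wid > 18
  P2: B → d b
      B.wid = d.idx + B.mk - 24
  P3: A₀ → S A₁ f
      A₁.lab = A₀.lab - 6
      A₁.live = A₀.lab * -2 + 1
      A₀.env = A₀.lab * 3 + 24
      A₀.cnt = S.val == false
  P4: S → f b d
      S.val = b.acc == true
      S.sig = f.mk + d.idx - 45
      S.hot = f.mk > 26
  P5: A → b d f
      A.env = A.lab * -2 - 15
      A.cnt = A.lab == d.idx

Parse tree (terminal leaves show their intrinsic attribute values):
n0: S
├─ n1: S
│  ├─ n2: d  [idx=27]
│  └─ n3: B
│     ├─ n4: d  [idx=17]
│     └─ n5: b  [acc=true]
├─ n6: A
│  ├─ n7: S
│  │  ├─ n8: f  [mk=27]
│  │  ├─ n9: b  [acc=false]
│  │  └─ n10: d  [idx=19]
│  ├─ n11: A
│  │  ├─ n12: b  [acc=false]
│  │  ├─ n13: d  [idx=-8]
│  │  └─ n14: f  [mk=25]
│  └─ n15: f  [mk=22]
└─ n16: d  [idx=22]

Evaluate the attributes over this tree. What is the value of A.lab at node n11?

1. n2.idx = 27  [terminal]
2. n3.mk = 26  [26]
3. n4.idx = 17  [terminal]
4. n5.acc = true  [terminal]
5. n3.wid = 19  [d.idx + B.mk - 24]
6. n1.val = false  [B.wid == d.idx]
7. n1.sig = 17  [B.wid * -1 + 36]
8. n1.hot = true  [B.wid > 18]
9. n6.lab = -3  [S₁.sig - 20]
10. n6.live = 14  [S₁.sig - 3]
11. n8.mk = 27  [terminal]
12. n9.acc = false  [terminal]
13. n10.idx = 19  [terminal]
14. n7.val = false  [b.acc == true]
15. n7.sig = 1  [f.mk + d.idx - 45]
16. n7.hot = true  [f.mk > 26]
17. n11.lab = -9  [A₀.lab - 6]
18. n11.live = 7  [A₀.lab * -2 + 1]
19. n12.acc = false  [terminal]
20. n13.idx = -8  [terminal]
21. n14.mk = 25  [terminal]
22. n11.env = 3  [A.lab * -2 - 15]
23. n11.cnt = false  [A.lab == d.idx]
24. n15.mk = 22  [terminal]
25. n6.env = 15  [A₀.lab * 3 + 24]
26. n6.cnt = true  [S.val == false]
27. n16.idx = 22  [terminal]
28. n0.val = false  [d.idx > 22]
29. n0.sig = 21  [(if A.cnt then S₁.sig else d.idx) + 4]
30. n0.hot = false  [S₁.sig > 17]

-9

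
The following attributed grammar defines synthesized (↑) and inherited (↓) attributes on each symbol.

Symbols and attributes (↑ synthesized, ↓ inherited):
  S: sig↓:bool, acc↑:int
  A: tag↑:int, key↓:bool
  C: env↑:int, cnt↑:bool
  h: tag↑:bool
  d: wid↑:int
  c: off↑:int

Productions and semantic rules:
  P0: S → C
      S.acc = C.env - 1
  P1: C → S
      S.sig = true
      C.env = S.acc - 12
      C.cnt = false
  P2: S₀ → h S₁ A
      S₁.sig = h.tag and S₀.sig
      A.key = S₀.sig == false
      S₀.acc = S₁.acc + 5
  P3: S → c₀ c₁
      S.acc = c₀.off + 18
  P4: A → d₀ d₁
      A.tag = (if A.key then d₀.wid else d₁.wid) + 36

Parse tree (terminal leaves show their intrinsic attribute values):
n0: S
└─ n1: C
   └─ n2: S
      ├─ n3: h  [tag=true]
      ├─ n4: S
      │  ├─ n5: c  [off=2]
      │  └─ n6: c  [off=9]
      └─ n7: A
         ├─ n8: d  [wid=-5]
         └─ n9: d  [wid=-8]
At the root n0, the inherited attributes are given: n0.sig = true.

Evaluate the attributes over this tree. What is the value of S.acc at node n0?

1. n0.sig = true  [given at root]
2. n2.sig = true  [true]
3. n3.tag = true  [terminal]
4. n4.sig = true  [h.tag and S₀.sig]
5. n5.off = 2  [terminal]
6. n6.off = 9  [terminal]
7. n4.acc = 20  [c₀.off + 18]
8. n7.key = false  [S₀.sig == false]
9. n8.wid = -5  [terminal]
10. n9.wid = -8  [terminal]
11. n7.tag = 28  [(if A.key then d₀.wid else d₁.wid) + 36]
12. n2.acc = 25  [S₁.acc + 5]
13. n1.env = 13  [S.acc - 12]
14. n1.cnt = false  [false]
15. n0.acc = 12  [C.env - 1]

12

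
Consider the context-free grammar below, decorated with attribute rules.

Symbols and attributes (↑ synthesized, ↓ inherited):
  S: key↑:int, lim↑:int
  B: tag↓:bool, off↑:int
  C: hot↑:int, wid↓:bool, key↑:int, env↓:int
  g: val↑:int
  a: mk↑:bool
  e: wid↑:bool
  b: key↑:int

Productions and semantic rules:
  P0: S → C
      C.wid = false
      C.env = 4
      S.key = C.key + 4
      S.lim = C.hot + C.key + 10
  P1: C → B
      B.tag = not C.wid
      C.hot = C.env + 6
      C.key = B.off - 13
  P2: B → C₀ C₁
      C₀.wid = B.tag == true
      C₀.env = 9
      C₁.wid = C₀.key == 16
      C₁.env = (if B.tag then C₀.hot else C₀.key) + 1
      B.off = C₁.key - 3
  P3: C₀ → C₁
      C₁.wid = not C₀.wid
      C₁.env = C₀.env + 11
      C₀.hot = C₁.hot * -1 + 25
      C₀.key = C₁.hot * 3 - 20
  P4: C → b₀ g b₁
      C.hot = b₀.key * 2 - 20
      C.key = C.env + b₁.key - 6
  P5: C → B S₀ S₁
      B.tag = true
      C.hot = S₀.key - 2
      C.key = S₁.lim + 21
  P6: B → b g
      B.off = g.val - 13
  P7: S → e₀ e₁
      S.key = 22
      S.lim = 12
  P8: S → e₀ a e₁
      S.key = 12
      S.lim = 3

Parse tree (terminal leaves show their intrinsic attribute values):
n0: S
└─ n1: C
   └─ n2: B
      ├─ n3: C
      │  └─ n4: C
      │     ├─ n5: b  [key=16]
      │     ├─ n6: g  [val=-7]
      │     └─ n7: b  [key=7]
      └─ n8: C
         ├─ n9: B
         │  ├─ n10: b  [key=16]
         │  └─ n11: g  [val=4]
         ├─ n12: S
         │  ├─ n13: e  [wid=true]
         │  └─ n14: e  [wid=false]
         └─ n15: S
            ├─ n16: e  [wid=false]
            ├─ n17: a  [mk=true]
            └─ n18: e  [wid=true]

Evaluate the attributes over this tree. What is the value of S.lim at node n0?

28

1. n1.wid = false  [false]
2. n1.env = 4  [4]
3. n2.tag = true  [not C.wid]
4. n3.wid = true  [B.tag == true]
5. n3.env = 9  [9]
6. n4.wid = false  [not C₀.wid]
7. n4.env = 20  [C₀.env + 11]
8. n5.key = 16  [terminal]
9. n6.val = -7  [terminal]
10. n7.key = 7  [terminal]
11. n4.hot = 12  [b₀.key * 2 - 20]
12. n4.key = 21  [C.env + b₁.key - 6]
13. n3.hot = 13  [C₁.hot * -1 + 25]
14. n3.key = 16  [C₁.hot * 3 - 20]
15. n8.wid = true  [C₀.key == 16]
16. n8.env = 14  [(if B.tag then C₀.hot else C₀.key) + 1]
17. n9.tag = true  [true]
18. n10.key = 16  [terminal]
19. n11.val = 4  [terminal]
20. n9.off = -9  [g.val - 13]
21. n13.wid = true  [terminal]
22. n14.wid = false  [terminal]
23. n12.key = 22  [22]
24. n12.lim = 12  [12]
25. n16.wid = false  [terminal]
26. n17.mk = true  [terminal]
27. n18.wid = true  [terminal]
28. n15.key = 12  [12]
29. n15.lim = 3  [3]
30. n8.hot = 20  [S₀.key - 2]
31. n8.key = 24  [S₁.lim + 21]
32. n2.off = 21  [C₁.key - 3]
33. n1.hot = 10  [C.env + 6]
34. n1.key = 8  [B.off - 13]
35. n0.key = 12  [C.key + 4]
36. n0.lim = 28  [C.hot + C.key + 10]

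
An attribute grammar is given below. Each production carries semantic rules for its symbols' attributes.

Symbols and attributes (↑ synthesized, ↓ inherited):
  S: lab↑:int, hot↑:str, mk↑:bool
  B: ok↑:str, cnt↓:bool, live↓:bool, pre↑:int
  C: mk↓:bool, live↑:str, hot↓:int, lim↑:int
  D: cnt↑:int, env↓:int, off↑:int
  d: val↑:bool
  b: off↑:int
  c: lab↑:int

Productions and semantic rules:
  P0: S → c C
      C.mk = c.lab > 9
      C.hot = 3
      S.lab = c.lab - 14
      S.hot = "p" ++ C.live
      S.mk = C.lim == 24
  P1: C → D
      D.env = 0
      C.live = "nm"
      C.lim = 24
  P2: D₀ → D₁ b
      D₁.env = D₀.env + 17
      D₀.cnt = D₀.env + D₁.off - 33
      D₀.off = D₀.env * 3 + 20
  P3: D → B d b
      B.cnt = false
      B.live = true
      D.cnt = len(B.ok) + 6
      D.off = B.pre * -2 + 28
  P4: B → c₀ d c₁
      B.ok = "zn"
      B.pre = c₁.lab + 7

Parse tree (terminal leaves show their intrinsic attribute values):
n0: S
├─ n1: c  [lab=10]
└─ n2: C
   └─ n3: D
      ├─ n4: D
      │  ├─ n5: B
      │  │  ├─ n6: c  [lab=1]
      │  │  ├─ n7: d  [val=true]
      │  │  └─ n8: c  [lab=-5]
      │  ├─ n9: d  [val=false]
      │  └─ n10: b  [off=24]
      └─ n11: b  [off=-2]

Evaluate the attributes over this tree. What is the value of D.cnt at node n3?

-9

1. n1.lab = 10  [terminal]
2. n2.mk = true  [c.lab > 9]
3. n2.hot = 3  [3]
4. n3.env = 0  [0]
5. n4.env = 17  [D₀.env + 17]
6. n5.cnt = false  [false]
7. n5.live = true  [true]
8. n6.lab = 1  [terminal]
9. n7.val = true  [terminal]
10. n8.lab = -5  [terminal]
11. n5.ok = "zn"  ["zn"]
12. n5.pre = 2  [c₁.lab + 7]
13. n9.val = false  [terminal]
14. n10.off = 24  [terminal]
15. n4.cnt = 8  [len(B.ok) + 6]
16. n4.off = 24  [B.pre * -2 + 28]
17. n11.off = -2  [terminal]
18. n3.cnt = -9  [D₀.env + D₁.off - 33]
19. n3.off = 20  [D₀.env * 3 + 20]
20. n2.live = "nm"  ["nm"]
21. n2.lim = 24  [24]
22. n0.lab = -4  [c.lab - 14]
23. n0.hot = "pnm"  ["p" ++ C.live]
24. n0.mk = true  [C.lim == 24]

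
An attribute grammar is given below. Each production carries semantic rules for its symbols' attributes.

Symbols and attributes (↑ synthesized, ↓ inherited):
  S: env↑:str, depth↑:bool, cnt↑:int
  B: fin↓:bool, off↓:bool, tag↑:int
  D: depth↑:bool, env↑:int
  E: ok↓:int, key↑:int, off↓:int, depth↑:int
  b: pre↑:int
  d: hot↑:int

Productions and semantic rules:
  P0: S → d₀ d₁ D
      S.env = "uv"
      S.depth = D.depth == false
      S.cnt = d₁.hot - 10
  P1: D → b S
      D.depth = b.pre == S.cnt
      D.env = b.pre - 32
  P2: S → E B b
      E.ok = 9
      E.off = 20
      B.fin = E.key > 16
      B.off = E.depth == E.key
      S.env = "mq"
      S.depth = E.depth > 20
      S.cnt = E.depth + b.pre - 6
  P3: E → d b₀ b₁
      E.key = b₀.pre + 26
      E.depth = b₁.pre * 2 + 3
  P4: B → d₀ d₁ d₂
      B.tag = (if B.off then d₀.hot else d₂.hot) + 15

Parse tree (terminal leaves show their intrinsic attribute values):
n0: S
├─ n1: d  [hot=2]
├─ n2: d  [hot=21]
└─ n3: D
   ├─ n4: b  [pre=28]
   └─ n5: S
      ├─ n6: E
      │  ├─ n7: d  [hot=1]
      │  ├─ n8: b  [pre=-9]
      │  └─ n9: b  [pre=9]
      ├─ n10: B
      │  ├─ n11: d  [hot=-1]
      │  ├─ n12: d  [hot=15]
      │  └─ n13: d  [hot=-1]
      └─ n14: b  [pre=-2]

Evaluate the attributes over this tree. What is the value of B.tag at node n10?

1. n1.hot = 2  [terminal]
2. n2.hot = 21  [terminal]
3. n4.pre = 28  [terminal]
4. n6.ok = 9  [9]
5. n6.off = 20  [20]
6. n7.hot = 1  [terminal]
7. n8.pre = -9  [terminal]
8. n9.pre = 9  [terminal]
9. n6.key = 17  [b₀.pre + 26]
10. n6.depth = 21  [b₁.pre * 2 + 3]
11. n10.fin = true  [E.key > 16]
12. n10.off = false  [E.depth == E.key]
13. n11.hot = -1  [terminal]
14. n12.hot = 15  [terminal]
15. n13.hot = -1  [terminal]
16. n10.tag = 14  [(if B.off then d₀.hot else d₂.hot) + 15]
17. n14.pre = -2  [terminal]
18. n5.env = "mq"  ["mq"]
19. n5.depth = true  [E.depth > 20]
20. n5.cnt = 13  [E.depth + b.pre - 6]
21. n3.depth = false  [b.pre == S.cnt]
22. n3.env = -4  [b.pre - 32]
23. n0.env = "uv"  ["uv"]
24. n0.depth = true  [D.depth == false]
25. n0.cnt = 11  [d₁.hot - 10]

14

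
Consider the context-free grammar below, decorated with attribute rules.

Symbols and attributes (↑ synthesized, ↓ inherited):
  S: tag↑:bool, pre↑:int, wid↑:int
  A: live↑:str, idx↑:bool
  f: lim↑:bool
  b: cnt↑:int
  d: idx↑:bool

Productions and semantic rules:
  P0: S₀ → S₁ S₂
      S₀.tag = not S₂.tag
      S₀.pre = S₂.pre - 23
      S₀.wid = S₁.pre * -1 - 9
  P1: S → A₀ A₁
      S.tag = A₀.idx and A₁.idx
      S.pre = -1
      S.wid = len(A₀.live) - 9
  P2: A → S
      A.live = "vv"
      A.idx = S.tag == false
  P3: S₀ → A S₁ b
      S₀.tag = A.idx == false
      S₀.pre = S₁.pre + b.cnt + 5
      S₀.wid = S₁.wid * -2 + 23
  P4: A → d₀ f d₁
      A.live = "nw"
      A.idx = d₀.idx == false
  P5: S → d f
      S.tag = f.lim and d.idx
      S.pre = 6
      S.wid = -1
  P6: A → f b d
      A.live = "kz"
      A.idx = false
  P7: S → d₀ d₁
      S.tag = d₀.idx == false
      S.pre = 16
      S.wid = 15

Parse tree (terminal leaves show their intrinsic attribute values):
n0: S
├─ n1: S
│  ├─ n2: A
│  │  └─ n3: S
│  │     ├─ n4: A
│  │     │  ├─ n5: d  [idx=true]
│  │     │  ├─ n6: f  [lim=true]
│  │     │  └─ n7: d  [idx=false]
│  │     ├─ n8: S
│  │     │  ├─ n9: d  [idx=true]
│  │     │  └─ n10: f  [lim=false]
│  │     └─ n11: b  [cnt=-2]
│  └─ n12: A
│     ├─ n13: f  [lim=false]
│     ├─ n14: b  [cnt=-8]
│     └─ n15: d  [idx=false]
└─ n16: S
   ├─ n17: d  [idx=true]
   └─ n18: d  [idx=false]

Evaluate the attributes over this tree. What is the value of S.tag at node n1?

1. n5.idx = true  [terminal]
2. n6.lim = true  [terminal]
3. n7.idx = false  [terminal]
4. n4.live = "nw"  ["nw"]
5. n4.idx = false  [d₀.idx == false]
6. n9.idx = true  [terminal]
7. n10.lim = false  [terminal]
8. n8.tag = false  [f.lim and d.idx]
9. n8.pre = 6  [6]
10. n8.wid = -1  [-1]
11. n11.cnt = -2  [terminal]
12. n3.tag = true  [A.idx == false]
13. n3.pre = 9  [S₁.pre + b.cnt + 5]
14. n3.wid = 25  [S₁.wid * -2 + 23]
15. n2.live = "vv"  ["vv"]
16. n2.idx = false  [S.tag == false]
17. n13.lim = false  [terminal]
18. n14.cnt = -8  [terminal]
19. n15.idx = false  [terminal]
20. n12.live = "kz"  ["kz"]
21. n12.idx = false  [false]
22. n1.tag = false  [A₀.idx and A₁.idx]
23. n1.pre = -1  [-1]
24. n1.wid = -7  [len(A₀.live) - 9]
25. n17.idx = true  [terminal]
26. n18.idx = false  [terminal]
27. n16.tag = false  [d₀.idx == false]
28. n16.pre = 16  [16]
29. n16.wid = 15  [15]
30. n0.tag = true  [not S₂.tag]
31. n0.pre = -7  [S₂.pre - 23]
32. n0.wid = -8  [S₁.pre * -1 - 9]

false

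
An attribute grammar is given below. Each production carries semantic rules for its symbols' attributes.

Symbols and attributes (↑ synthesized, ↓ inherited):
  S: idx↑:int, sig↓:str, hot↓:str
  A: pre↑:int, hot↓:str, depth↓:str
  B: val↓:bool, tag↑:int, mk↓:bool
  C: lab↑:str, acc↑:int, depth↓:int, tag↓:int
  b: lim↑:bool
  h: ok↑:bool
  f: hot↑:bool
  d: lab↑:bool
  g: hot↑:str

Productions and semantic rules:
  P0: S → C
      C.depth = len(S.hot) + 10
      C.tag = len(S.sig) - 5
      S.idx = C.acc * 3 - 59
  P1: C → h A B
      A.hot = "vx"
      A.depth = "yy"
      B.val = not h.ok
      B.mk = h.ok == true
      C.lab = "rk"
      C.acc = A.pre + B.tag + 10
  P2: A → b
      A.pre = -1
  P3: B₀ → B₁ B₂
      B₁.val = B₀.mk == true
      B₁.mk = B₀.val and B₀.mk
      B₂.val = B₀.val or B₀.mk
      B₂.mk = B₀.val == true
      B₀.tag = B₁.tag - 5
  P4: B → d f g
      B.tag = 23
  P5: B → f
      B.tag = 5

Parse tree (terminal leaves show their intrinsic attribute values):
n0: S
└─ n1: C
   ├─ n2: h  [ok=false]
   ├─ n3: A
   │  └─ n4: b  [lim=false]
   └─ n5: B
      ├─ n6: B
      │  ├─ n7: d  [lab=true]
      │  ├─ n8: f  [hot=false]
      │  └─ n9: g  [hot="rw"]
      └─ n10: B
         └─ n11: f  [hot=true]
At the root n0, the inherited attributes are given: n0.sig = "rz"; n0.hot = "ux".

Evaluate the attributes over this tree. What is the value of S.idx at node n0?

22

1. n0.sig = "rz"  [given at root]
2. n0.hot = "ux"  [given at root]
3. n1.depth = 12  [len(S.hot) + 10]
4. n1.tag = -3  [len(S.sig) - 5]
5. n2.ok = false  [terminal]
6. n3.hot = "vx"  ["vx"]
7. n3.depth = "yy"  ["yy"]
8. n4.lim = false  [terminal]
9. n3.pre = -1  [-1]
10. n5.val = true  [not h.ok]
11. n5.mk = false  [h.ok == true]
12. n6.val = false  [B₀.mk == true]
13. n6.mk = false  [B₀.val and B₀.mk]
14. n7.lab = true  [terminal]
15. n8.hot = false  [terminal]
16. n9.hot = "rw"  [terminal]
17. n6.tag = 23  [23]
18. n10.val = true  [B₀.val or B₀.mk]
19. n10.mk = true  [B₀.val == true]
20. n11.hot = true  [terminal]
21. n10.tag = 5  [5]
22. n5.tag = 18  [B₁.tag - 5]
23. n1.lab = "rk"  ["rk"]
24. n1.acc = 27  [A.pre + B.tag + 10]
25. n0.idx = 22  [C.acc * 3 - 59]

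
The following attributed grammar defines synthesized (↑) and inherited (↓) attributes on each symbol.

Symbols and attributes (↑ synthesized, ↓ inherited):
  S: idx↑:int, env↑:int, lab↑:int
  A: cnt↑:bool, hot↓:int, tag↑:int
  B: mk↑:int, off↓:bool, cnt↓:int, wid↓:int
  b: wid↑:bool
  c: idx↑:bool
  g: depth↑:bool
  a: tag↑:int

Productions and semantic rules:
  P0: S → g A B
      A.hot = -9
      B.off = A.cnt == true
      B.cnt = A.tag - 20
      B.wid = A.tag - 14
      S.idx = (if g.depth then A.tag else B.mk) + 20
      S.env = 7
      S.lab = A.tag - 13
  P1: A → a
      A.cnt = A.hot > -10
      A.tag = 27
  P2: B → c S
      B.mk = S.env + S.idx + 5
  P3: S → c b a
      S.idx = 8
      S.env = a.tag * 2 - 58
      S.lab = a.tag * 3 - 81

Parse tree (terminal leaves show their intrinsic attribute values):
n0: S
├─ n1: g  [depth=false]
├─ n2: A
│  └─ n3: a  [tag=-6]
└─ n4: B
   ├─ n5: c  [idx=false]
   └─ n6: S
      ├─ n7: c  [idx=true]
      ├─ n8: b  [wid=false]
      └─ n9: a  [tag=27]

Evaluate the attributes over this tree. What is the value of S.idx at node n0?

1. n1.depth = false  [terminal]
2. n2.hot = -9  [-9]
3. n3.tag = -6  [terminal]
4. n2.cnt = true  [A.hot > -10]
5. n2.tag = 27  [27]
6. n4.off = true  [A.cnt == true]
7. n4.cnt = 7  [A.tag - 20]
8. n4.wid = 13  [A.tag - 14]
9. n5.idx = false  [terminal]
10. n7.idx = true  [terminal]
11. n8.wid = false  [terminal]
12. n9.tag = 27  [terminal]
13. n6.idx = 8  [8]
14. n6.env = -4  [a.tag * 2 - 58]
15. n6.lab = 0  [a.tag * 3 - 81]
16. n4.mk = 9  [S.env + S.idx + 5]
17. n0.idx = 29  [(if g.depth then A.tag else B.mk) + 20]
18. n0.env = 7  [7]
19. n0.lab = 14  [A.tag - 13]

29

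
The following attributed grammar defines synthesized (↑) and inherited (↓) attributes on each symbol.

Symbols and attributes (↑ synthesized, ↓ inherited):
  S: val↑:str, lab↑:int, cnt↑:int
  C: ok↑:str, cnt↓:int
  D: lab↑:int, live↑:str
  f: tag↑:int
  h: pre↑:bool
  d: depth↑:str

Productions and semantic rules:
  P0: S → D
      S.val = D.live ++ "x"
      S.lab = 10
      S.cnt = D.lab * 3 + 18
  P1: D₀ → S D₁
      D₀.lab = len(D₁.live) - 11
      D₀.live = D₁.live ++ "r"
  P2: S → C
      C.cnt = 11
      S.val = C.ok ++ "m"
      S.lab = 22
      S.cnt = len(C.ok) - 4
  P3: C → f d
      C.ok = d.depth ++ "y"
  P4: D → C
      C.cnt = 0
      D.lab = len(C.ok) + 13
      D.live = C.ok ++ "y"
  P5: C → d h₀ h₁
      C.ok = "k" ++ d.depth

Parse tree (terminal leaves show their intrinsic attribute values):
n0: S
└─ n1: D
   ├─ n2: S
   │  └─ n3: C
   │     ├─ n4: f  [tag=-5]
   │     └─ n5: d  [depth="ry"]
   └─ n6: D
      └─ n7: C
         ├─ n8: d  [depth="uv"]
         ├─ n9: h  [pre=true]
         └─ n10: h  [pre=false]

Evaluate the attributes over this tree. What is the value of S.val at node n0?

1. n3.cnt = 11  [11]
2. n4.tag = -5  [terminal]
3. n5.depth = "ry"  [terminal]
4. n3.ok = "ryy"  [d.depth ++ "y"]
5. n2.val = "ryym"  [C.ok ++ "m"]
6. n2.lab = 22  [22]
7. n2.cnt = -1  [len(C.ok) - 4]
8. n7.cnt = 0  [0]
9. n8.depth = "uv"  [terminal]
10. n9.pre = true  [terminal]
11. n10.pre = false  [terminal]
12. n7.ok = "kuv"  ["k" ++ d.depth]
13. n6.lab = 16  [len(C.ok) + 13]
14. n6.live = "kuvy"  [C.ok ++ "y"]
15. n1.lab = -7  [len(D₁.live) - 11]
16. n1.live = "kuvyr"  [D₁.live ++ "r"]
17. n0.val = "kuvyrx"  [D.live ++ "x"]
18. n0.lab = 10  [10]
19. n0.cnt = -3  [D.lab * 3 + 18]

"kuvyrx"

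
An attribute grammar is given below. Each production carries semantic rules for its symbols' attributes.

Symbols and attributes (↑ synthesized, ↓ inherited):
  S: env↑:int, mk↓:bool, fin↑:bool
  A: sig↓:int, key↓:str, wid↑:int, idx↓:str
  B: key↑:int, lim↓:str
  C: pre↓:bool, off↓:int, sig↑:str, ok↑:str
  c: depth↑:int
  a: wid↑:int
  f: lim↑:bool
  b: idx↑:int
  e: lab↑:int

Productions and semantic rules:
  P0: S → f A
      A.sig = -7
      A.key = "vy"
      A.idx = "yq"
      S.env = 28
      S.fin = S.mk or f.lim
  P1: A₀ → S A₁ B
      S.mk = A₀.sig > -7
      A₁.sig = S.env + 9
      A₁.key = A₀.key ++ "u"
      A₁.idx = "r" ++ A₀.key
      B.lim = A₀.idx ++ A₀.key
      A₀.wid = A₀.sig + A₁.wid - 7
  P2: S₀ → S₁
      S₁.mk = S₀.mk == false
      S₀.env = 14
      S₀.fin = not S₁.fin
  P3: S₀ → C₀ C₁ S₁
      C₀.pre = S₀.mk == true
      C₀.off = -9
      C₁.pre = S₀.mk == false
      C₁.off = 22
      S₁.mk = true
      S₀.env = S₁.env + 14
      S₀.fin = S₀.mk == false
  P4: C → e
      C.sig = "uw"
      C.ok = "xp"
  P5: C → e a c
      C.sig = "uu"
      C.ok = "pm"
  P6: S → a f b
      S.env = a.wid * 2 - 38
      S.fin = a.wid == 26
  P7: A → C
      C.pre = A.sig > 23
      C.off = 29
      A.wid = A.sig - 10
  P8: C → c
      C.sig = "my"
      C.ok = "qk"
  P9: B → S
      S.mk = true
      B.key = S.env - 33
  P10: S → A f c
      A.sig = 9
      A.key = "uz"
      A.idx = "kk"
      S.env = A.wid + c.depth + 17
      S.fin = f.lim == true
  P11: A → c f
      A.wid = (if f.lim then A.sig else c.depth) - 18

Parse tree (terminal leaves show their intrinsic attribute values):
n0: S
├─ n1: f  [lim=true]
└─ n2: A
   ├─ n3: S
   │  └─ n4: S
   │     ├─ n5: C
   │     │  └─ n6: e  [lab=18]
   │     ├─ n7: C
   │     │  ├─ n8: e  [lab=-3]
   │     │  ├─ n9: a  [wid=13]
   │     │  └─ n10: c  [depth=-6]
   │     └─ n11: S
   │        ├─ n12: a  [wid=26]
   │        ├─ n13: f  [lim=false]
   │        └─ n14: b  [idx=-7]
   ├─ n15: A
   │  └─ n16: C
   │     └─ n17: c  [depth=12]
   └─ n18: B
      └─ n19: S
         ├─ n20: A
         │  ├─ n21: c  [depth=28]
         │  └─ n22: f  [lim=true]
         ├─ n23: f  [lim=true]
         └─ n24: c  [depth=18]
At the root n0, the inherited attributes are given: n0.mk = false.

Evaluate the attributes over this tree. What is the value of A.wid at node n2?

-1

1. n0.mk = false  [given at root]
2. n1.lim = true  [terminal]
3. n2.sig = -7  [-7]
4. n2.key = "vy"  ["vy"]
5. n2.idx = "yq"  ["yq"]
6. n3.mk = false  [A₀.sig > -7]
7. n4.mk = true  [S₀.mk == false]
8. n5.pre = true  [S₀.mk == true]
9. n5.off = -9  [-9]
10. n6.lab = 18  [terminal]
11. n5.sig = "uw"  ["uw"]
12. n5.ok = "xp"  ["xp"]
13. n7.pre = false  [S₀.mk == false]
14. n7.off = 22  [22]
15. n8.lab = -3  [terminal]
16. n9.wid = 13  [terminal]
17. n10.depth = -6  [terminal]
18. n7.sig = "uu"  ["uu"]
19. n7.ok = "pm"  ["pm"]
20. n11.mk = true  [true]
21. n12.wid = 26  [terminal]
22. n13.lim = false  [terminal]
23. n14.idx = -7  [terminal]
24. n11.env = 14  [a.wid * 2 - 38]
25. n11.fin = true  [a.wid == 26]
26. n4.env = 28  [S₁.env + 14]
27. n4.fin = false  [S₀.mk == false]
28. n3.env = 14  [14]
29. n3.fin = true  [not S₁.fin]
30. n15.sig = 23  [S.env + 9]
31. n15.key = "vyu"  [A₀.key ++ "u"]
32. n15.idx = "rvy"  ["r" ++ A₀.key]
33. n16.pre = false  [A.sig > 23]
34. n16.off = 29  [29]
35. n17.depth = 12  [terminal]
36. n16.sig = "my"  ["my"]
37. n16.ok = "qk"  ["qk"]
38. n15.wid = 13  [A.sig - 10]
39. n18.lim = "yqvy"  [A₀.idx ++ A₀.key]
40. n19.mk = true  [true]
41. n20.sig = 9  [9]
42. n20.key = "uz"  ["uz"]
43. n20.idx = "kk"  ["kk"]
44. n21.depth = 28  [terminal]
45. n22.lim = true  [terminal]
46. n20.wid = -9  [(if f.lim then A.sig else c.depth) - 18]
47. n23.lim = true  [terminal]
48. n24.depth = 18  [terminal]
49. n19.env = 26  [A.wid + c.depth + 17]
50. n19.fin = true  [f.lim == true]
51. n18.key = -7  [S.env - 33]
52. n2.wid = -1  [A₀.sig + A₁.wid - 7]
53. n0.env = 28  [28]
54. n0.fin = true  [S.mk or f.lim]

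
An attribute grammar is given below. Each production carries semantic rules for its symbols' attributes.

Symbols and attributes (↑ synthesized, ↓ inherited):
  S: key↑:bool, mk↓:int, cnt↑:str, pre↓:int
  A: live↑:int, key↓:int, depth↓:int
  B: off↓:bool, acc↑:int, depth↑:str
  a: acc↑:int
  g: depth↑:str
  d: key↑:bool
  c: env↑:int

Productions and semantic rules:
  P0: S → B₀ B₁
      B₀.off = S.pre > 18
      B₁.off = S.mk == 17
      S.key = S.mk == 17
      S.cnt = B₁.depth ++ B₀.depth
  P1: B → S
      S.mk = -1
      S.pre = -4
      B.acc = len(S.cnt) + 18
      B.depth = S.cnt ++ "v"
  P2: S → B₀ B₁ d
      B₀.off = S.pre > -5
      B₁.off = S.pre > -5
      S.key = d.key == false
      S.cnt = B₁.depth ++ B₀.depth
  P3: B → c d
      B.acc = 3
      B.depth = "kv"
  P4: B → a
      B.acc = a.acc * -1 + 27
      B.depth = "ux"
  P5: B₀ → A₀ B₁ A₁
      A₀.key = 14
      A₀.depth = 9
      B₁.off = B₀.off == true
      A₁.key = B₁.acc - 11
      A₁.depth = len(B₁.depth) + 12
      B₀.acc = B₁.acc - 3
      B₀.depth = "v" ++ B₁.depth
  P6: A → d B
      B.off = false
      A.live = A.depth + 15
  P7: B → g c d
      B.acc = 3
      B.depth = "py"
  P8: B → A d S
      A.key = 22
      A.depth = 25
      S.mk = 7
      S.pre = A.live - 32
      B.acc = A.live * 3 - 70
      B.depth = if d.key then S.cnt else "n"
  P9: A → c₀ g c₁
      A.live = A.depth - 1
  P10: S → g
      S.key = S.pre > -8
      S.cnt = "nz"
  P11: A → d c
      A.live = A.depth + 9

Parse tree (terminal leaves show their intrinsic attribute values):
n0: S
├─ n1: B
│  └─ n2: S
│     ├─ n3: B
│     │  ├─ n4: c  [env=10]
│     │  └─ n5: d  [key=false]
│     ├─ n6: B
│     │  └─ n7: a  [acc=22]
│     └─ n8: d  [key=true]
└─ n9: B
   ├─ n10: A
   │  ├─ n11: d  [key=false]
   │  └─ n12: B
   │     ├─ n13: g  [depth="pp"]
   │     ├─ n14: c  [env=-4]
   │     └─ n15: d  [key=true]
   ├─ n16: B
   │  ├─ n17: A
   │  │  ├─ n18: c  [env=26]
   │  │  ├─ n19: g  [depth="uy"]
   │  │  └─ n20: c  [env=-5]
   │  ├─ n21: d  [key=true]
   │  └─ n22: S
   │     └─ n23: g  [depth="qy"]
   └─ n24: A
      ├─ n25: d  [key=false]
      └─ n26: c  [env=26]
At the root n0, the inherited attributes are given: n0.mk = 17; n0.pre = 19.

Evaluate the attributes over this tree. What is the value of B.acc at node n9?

-1

1. n0.mk = 17  [given at root]
2. n0.pre = 19  [given at root]
3. n1.off = true  [S.pre > 18]
4. n2.mk = -1  [-1]
5. n2.pre = -4  [-4]
6. n3.off = true  [S.pre > -5]
7. n4.env = 10  [terminal]
8. n5.key = false  [terminal]
9. n3.acc = 3  [3]
10. n3.depth = "kv"  ["kv"]
11. n6.off = true  [S.pre > -5]
12. n7.acc = 22  [terminal]
13. n6.acc = 5  [a.acc * -1 + 27]
14. n6.depth = "ux"  ["ux"]
15. n8.key = true  [terminal]
16. n2.key = false  [d.key == false]
17. n2.cnt = "uxkv"  [B₁.depth ++ B₀.depth]
18. n1.acc = 22  [len(S.cnt) + 18]
19. n1.depth = "uxkvv"  [S.cnt ++ "v"]
20. n9.off = true  [S.mk == 17]
21. n10.key = 14  [14]
22. n10.depth = 9  [9]
23. n11.key = false  [terminal]
24. n12.off = false  [false]
25. n13.depth = "pp"  [terminal]
26. n14.env = -4  [terminal]
27. n15.key = true  [terminal]
28. n12.acc = 3  [3]
29. n12.depth = "py"  ["py"]
30. n10.live = 24  [A.depth + 15]
31. n16.off = true  [B₀.off == true]
32. n17.key = 22  [22]
33. n17.depth = 25  [25]
34. n18.env = 26  [terminal]
35. n19.depth = "uy"  [terminal]
36. n20.env = -5  [terminal]
37. n17.live = 24  [A.depth - 1]
38. n21.key = true  [terminal]
39. n22.mk = 7  [7]
40. n22.pre = -8  [A.live - 32]
41. n23.depth = "qy"  [terminal]
42. n22.key = false  [S.pre > -8]
43. n22.cnt = "nz"  ["nz"]
44. n16.acc = 2  [A.live * 3 - 70]
45. n16.depth = "nz"  [if d.key then S.cnt else "n"]
46. n24.key = -9  [B₁.acc - 11]
47. n24.depth = 14  [len(B₁.depth) + 12]
48. n25.key = false  [terminal]
49. n26.env = 26  [terminal]
50. n24.live = 23  [A.depth + 9]
51. n9.acc = -1  [B₁.acc - 3]
52. n9.depth = "vnz"  ["v" ++ B₁.depth]
53. n0.key = true  [S.mk == 17]
54. n0.cnt = "vnzuxkvv"  [B₁.depth ++ B₀.depth]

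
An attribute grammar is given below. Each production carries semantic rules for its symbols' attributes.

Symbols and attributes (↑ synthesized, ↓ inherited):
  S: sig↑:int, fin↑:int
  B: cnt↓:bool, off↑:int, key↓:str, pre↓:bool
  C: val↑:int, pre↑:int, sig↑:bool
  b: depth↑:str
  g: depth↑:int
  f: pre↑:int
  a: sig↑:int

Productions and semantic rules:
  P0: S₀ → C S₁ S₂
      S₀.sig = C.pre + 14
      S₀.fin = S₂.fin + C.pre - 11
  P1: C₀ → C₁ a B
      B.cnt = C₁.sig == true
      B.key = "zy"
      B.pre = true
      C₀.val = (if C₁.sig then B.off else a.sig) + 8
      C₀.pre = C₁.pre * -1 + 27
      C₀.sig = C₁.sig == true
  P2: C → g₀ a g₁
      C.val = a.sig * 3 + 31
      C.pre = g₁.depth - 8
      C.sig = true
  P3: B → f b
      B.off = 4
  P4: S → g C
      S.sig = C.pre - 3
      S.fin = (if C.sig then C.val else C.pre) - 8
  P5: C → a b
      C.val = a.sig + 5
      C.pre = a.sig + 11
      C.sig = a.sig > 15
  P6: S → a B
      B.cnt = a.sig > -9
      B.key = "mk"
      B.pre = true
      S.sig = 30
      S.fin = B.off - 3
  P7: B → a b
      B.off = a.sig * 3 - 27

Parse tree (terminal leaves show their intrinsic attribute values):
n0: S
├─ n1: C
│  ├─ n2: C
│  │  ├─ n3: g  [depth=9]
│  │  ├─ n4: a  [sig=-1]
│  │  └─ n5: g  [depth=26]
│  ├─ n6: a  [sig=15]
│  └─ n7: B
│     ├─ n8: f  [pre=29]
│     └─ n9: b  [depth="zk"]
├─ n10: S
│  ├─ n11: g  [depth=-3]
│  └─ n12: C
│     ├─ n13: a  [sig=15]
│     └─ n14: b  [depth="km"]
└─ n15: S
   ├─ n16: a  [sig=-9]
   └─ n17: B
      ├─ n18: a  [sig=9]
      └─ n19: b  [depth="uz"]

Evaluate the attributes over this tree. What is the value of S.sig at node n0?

1. n3.depth = 9  [terminal]
2. n4.sig = -1  [terminal]
3. n5.depth = 26  [terminal]
4. n2.val = 28  [a.sig * 3 + 31]
5. n2.pre = 18  [g₁.depth - 8]
6. n2.sig = true  [true]
7. n6.sig = 15  [terminal]
8. n7.cnt = true  [C₁.sig == true]
9. n7.key = "zy"  ["zy"]
10. n7.pre = true  [true]
11. n8.pre = 29  [terminal]
12. n9.depth = "zk"  [terminal]
13. n7.off = 4  [4]
14. n1.val = 12  [(if C₁.sig then B.off else a.sig) + 8]
15. n1.pre = 9  [C₁.pre * -1 + 27]
16. n1.sig = true  [C₁.sig == true]
17. n11.depth = -3  [terminal]
18. n13.sig = 15  [terminal]
19. n14.depth = "km"  [terminal]
20. n12.val = 20  [a.sig + 5]
21. n12.pre = 26  [a.sig + 11]
22. n12.sig = false  [a.sig > 15]
23. n10.sig = 23  [C.pre - 3]
24. n10.fin = 18  [(if C.sig then C.val else C.pre) - 8]
25. n16.sig = -9  [terminal]
26. n17.cnt = false  [a.sig > -9]
27. n17.key = "mk"  ["mk"]
28. n17.pre = true  [true]
29. n18.sig = 9  [terminal]
30. n19.depth = "uz"  [terminal]
31. n17.off = 0  [a.sig * 3 - 27]
32. n15.sig = 30  [30]
33. n15.fin = -3  [B.off - 3]
34. n0.sig = 23  [C.pre + 14]
35. n0.fin = -5  [S₂.fin + C.pre - 11]

23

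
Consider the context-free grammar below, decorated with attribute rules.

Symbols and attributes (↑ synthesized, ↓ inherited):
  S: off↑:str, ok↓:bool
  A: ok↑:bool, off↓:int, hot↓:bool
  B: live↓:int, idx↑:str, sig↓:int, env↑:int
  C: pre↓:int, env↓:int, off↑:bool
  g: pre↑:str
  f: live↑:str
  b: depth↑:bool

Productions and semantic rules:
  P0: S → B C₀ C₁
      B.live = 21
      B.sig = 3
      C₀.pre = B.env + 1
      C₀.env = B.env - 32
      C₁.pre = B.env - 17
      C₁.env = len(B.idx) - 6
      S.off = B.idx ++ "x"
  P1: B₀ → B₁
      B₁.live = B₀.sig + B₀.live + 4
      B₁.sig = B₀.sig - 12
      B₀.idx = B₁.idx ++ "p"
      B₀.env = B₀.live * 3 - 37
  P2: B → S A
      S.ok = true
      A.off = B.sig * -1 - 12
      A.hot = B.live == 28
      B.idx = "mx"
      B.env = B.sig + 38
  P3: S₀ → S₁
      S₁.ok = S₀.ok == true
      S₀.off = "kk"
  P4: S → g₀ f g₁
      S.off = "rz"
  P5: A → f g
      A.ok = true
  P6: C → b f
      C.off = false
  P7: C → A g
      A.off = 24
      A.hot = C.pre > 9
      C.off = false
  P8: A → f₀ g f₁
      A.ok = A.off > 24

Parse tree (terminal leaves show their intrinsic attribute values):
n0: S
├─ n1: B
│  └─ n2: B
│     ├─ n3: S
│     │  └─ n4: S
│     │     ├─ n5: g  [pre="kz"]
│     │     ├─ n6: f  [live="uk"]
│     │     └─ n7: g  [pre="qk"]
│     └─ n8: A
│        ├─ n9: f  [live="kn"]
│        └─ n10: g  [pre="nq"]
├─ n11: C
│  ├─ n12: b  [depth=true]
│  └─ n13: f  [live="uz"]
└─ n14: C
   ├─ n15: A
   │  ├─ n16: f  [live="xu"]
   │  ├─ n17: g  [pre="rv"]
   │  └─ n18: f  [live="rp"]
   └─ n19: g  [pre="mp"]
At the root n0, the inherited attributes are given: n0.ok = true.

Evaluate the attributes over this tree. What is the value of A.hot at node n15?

1. n0.ok = true  [given at root]
2. n1.live = 21  [21]
3. n1.sig = 3  [3]
4. n2.live = 28  [B₀.sig + B₀.live + 4]
5. n2.sig = -9  [B₀.sig - 12]
6. n3.ok = true  [true]
7. n4.ok = true  [S₀.ok == true]
8. n5.pre = "kz"  [terminal]
9. n6.live = "uk"  [terminal]
10. n7.pre = "qk"  [terminal]
11. n4.off = "rz"  ["rz"]
12. n3.off = "kk"  ["kk"]
13. n8.off = -3  [B.sig * -1 - 12]
14. n8.hot = true  [B.live == 28]
15. n9.live = "kn"  [terminal]
16. n10.pre = "nq"  [terminal]
17. n8.ok = true  [true]
18. n2.idx = "mx"  ["mx"]
19. n2.env = 29  [B.sig + 38]
20. n1.idx = "mxp"  [B₁.idx ++ "p"]
21. n1.env = 26  [B₀.live * 3 - 37]
22. n11.pre = 27  [B.env + 1]
23. n11.env = -6  [B.env - 32]
24. n12.depth = true  [terminal]
25. n13.live = "uz"  [terminal]
26. n11.off = false  [false]
27. n14.pre = 9  [B.env - 17]
28. n14.env = -3  [len(B.idx) - 6]
29. n15.off = 24  [24]
30. n15.hot = false  [C.pre > 9]
31. n16.live = "xu"  [terminal]
32. n17.pre = "rv"  [terminal]
33. n18.live = "rp"  [terminal]
34. n15.ok = false  [A.off > 24]
35. n19.pre = "mp"  [terminal]
36. n14.off = false  [false]
37. n0.off = "mxpx"  [B.idx ++ "x"]

false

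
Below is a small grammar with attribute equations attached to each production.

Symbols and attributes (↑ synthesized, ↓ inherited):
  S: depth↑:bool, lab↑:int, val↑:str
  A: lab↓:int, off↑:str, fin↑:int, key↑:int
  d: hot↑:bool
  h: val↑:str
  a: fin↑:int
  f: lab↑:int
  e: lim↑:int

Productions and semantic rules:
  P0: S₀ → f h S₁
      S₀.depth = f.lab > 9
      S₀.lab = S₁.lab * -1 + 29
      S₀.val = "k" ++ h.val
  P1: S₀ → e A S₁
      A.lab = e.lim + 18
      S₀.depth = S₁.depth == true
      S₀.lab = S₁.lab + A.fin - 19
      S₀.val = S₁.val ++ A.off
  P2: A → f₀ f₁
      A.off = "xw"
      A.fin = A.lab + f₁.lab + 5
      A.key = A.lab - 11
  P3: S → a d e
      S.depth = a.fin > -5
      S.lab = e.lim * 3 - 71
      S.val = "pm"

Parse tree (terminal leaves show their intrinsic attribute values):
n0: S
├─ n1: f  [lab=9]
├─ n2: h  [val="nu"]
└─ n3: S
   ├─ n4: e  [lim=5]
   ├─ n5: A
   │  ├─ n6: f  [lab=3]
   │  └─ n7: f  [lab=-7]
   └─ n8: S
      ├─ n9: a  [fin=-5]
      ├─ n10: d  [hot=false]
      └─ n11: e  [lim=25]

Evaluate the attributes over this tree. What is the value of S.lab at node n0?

1. n1.lab = 9  [terminal]
2. n2.val = "nu"  [terminal]
3. n4.lim = 5  [terminal]
4. n5.lab = 23  [e.lim + 18]
5. n6.lab = 3  [terminal]
6. n7.lab = -7  [terminal]
7. n5.off = "xw"  ["xw"]
8. n5.fin = 21  [A.lab + f₁.lab + 5]
9. n5.key = 12  [A.lab - 11]
10. n9.fin = -5  [terminal]
11. n10.hot = false  [terminal]
12. n11.lim = 25  [terminal]
13. n8.depth = false  [a.fin > -5]
14. n8.lab = 4  [e.lim * 3 - 71]
15. n8.val = "pm"  ["pm"]
16. n3.depth = false  [S₁.depth == true]
17. n3.lab = 6  [S₁.lab + A.fin - 19]
18. n3.val = "pmxw"  [S₁.val ++ A.off]
19. n0.depth = false  [f.lab > 9]
20. n0.lab = 23  [S₁.lab * -1 + 29]
21. n0.val = "knu"  ["k" ++ h.val]

23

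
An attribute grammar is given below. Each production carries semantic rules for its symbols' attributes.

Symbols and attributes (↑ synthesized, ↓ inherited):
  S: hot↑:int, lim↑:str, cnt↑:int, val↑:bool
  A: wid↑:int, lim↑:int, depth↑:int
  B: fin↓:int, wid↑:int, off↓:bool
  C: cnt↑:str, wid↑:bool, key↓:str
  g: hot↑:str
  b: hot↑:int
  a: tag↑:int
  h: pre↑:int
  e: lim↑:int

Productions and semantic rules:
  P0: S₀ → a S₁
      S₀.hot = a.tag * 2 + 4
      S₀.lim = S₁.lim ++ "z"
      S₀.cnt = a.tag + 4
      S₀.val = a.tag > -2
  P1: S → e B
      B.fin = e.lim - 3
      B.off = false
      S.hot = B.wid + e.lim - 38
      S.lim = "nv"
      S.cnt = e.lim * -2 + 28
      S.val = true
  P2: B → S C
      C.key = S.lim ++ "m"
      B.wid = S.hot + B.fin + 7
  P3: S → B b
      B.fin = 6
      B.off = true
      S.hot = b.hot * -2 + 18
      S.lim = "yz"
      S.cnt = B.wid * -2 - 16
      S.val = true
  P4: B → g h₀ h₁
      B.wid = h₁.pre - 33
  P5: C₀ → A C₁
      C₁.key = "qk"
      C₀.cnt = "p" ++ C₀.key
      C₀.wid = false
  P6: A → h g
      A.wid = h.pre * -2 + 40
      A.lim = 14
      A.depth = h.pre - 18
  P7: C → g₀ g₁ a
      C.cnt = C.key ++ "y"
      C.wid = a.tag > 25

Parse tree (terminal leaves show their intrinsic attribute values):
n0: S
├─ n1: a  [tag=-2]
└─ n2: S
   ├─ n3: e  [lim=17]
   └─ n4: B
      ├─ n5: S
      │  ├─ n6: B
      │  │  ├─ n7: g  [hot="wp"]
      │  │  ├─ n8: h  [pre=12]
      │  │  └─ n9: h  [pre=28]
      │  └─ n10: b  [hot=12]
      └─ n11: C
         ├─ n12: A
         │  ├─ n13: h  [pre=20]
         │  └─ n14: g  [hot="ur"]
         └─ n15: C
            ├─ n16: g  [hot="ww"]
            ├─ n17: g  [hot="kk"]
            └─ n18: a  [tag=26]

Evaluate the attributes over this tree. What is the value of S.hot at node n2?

1. n1.tag = -2  [terminal]
2. n3.lim = 17  [terminal]
3. n4.fin = 14  [e.lim - 3]
4. n4.off = false  [false]
5. n6.fin = 6  [6]
6. n6.off = true  [true]
7. n7.hot = "wp"  [terminal]
8. n8.pre = 12  [terminal]
9. n9.pre = 28  [terminal]
10. n6.wid = -5  [h₁.pre - 33]
11. n10.hot = 12  [terminal]
12. n5.hot = -6  [b.hot * -2 + 18]
13. n5.lim = "yz"  ["yz"]
14. n5.cnt = -6  [B.wid * -2 - 16]
15. n5.val = true  [true]
16. n11.key = "yzm"  [S.lim ++ "m"]
17. n13.pre = 20  [terminal]
18. n14.hot = "ur"  [terminal]
19. n12.wid = 0  [h.pre * -2 + 40]
20. n12.lim = 14  [14]
21. n12.depth = 2  [h.pre - 18]
22. n15.key = "qk"  ["qk"]
23. n16.hot = "ww"  [terminal]
24. n17.hot = "kk"  [terminal]
25. n18.tag = 26  [terminal]
26. n15.cnt = "qky"  [C.key ++ "y"]
27. n15.wid = true  [a.tag > 25]
28. n11.cnt = "pyzm"  ["p" ++ C₀.key]
29. n11.wid = false  [false]
30. n4.wid = 15  [S.hot + B.fin + 7]
31. n2.hot = -6  [B.wid + e.lim - 38]
32. n2.lim = "nv"  ["nv"]
33. n2.cnt = -6  [e.lim * -2 + 28]
34. n2.val = true  [true]
35. n0.hot = 0  [a.tag * 2 + 4]
36. n0.lim = "nvz"  [S₁.lim ++ "z"]
37. n0.cnt = 2  [a.tag + 4]
38. n0.val = false  [a.tag > -2]

-6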